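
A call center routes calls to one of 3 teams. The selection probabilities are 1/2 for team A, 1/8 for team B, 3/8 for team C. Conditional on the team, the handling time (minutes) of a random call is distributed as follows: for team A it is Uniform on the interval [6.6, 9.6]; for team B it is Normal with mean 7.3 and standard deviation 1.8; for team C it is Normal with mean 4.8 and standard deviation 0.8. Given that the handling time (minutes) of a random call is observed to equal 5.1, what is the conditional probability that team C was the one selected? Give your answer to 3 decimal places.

Likelihoods f(5.1 | ·): A: 0; B: 0.105016; C: 0.464819.
Posterior ∝ prior × likelihood. Numerator for C: 0.375·0.464819 = 0.174307.
Normalizing constant: 0.5·0 + 0.125·0.105016 + 0.375·0.464819 = 0.187434.
P(C | observation) = 0.174307 / 0.187434 = 0.929964.

0.930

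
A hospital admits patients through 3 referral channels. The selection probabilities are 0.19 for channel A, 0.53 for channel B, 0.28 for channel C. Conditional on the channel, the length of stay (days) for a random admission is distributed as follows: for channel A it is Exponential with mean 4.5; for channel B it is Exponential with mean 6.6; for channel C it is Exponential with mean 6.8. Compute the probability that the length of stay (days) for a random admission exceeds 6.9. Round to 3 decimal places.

Conditional on each channel, P(X > 6.9): A: 0.215815; B: 0.351532; C: 0.362509.
By total probability, P(X > 6.9) = 0.19·0.215815 + 0.53·0.351532 + 0.28·0.362509 = 0.328819.

0.329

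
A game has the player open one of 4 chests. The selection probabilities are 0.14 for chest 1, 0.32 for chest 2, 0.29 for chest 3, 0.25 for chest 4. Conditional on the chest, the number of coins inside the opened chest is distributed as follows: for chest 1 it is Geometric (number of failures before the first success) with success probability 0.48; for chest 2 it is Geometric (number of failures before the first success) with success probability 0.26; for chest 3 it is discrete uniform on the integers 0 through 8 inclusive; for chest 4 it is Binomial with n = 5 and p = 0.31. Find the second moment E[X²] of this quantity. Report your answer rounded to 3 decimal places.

For each component E[X²] = Var + (mean)², giving 1: 3.43056; 2: 19.0473; 3: 22.6667; 4: 3.472.
Overall E[X²] = 0.14·3.43056 + 0.32·19.0473 + 0.29·22.6667 + 0.25·3.472 = 14.0168.

14.017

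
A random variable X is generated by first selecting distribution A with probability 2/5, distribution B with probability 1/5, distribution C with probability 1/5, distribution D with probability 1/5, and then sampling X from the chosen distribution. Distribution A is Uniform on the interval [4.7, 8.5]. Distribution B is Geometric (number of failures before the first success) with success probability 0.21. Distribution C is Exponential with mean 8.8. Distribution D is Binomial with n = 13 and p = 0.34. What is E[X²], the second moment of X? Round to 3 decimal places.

For each component E[X²] = Var + (mean)², giving A: 44.7633; B: 32.0658; C: 154.88; D: 22.4536.
Overall E[X²] = 0.4·44.7633 + 0.2·32.0658 + 0.2·154.88 + 0.2·22.4536 = 59.7852.

59.785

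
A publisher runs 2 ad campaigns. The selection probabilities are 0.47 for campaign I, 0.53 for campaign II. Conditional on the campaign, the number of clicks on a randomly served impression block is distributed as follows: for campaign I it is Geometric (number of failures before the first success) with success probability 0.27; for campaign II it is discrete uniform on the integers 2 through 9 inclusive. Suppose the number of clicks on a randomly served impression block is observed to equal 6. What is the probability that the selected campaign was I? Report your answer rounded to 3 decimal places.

0.225

Likelihoods P(X=6 | ·): I: 0.0408602; II: 0.125.
Posterior ∝ prior × likelihood. Numerator for I: 0.47·0.0408602 = 0.0192043.
Normalizing constant: 0.47·0.0408602 + 0.53·0.125 = 0.0854543.
P(I | observation) = 0.0192043 / 0.0854543 = 0.224732.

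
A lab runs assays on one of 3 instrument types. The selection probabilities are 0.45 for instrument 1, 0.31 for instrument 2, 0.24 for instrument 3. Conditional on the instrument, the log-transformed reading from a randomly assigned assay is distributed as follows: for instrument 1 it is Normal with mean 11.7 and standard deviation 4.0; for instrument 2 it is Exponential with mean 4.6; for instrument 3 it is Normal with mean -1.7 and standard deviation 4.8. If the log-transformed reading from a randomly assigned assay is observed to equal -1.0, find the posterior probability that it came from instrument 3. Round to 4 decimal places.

Likelihoods f(-1.0 | ·): 1: 0.000645461; 2: 0; 3: 0.0822339.
Posterior ∝ prior × likelihood. Numerator for 3: 0.24·0.0822339 = 0.0197361.
Normalizing constant: 0.45·0.000645461 + 0.31·0 + 0.24·0.0822339 = 0.0200266.
P(3 | observation) = 0.0197361 / 0.0200266 = 0.985496.

0.9855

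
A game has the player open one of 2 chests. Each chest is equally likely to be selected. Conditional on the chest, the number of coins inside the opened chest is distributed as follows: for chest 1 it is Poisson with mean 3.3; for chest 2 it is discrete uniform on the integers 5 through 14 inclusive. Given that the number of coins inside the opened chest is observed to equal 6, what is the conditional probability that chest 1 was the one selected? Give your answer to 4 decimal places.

Likelihoods P(X=6 | ·): 1: 0.0661575; 2: 0.1.
Posterior ∝ prior × likelihood. Numerator for 1: 0.5·0.0661575 = 0.0330788.
Normalizing constant: 0.5·0.0661575 + 0.5·0.1 = 0.0830788.
P(1 | observation) = 0.0330788 / 0.0830788 = 0.398162.

0.3982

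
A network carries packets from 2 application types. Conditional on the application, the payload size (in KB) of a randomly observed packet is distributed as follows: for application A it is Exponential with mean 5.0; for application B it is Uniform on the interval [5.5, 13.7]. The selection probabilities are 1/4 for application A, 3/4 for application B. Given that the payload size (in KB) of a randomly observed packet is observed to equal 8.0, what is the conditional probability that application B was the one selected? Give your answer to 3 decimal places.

0.901

Likelihoods f(8.0 | ·): A: 0.0403793; B: 0.121951.
Posterior ∝ prior × likelihood. Numerator for B: 0.75·0.121951 = 0.0914634.
Normalizing constant: 0.25·0.0403793 + 0.75·0.121951 = 0.101558.
P(B | observation) = 0.0914634 / 0.101558 = 0.900601.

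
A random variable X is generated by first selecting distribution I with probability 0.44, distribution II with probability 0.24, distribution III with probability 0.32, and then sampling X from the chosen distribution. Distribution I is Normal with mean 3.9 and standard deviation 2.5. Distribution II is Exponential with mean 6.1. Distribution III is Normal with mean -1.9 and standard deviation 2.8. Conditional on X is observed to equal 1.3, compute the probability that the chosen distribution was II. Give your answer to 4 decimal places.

0.3298

Likelihoods f(1.3 | ·): I: 0.0929188; II: 0.132469; III: 0.0741534.
Posterior ∝ prior × likelihood. Numerator for II: 0.24·0.132469 = 0.0317927.
Normalizing constant: 0.44·0.0929188 + 0.24·0.132469 + 0.32·0.0741534 = 0.096406.
P(II | observation) = 0.0317927 / 0.096406 = 0.329779.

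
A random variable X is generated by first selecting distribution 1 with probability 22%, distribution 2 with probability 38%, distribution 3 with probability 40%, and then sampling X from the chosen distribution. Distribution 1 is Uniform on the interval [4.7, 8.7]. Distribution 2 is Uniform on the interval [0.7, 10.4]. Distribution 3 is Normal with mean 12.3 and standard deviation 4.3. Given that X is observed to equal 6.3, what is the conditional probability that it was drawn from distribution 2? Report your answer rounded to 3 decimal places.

0.362

Likelihoods f(6.3 | ·): 1: 0.25; 2: 0.103093; 3: 0.0350474.
Posterior ∝ prior × likelihood. Numerator for 2: 0.38·0.103093 = 0.0391753.
Normalizing constant: 0.22·0.25 + 0.38·0.103093 + 0.4·0.0350474 = 0.108194.
P(2 | observation) = 0.0391753 / 0.108194 = 0.362083.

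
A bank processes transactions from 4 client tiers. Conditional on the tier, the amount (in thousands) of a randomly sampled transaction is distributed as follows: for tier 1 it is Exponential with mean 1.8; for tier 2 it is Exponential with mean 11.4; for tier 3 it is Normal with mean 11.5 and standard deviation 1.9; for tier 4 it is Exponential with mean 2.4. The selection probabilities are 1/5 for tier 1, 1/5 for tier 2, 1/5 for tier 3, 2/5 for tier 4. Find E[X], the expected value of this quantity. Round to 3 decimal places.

Component means — 1: 1.8; 2: 11.4; 3: 11.5; 4: 2.4.
E[X] = 0.2·1.8 + 0.2·11.4 + 0.2·11.5 + 0.4·2.4 = 5.9.

5.900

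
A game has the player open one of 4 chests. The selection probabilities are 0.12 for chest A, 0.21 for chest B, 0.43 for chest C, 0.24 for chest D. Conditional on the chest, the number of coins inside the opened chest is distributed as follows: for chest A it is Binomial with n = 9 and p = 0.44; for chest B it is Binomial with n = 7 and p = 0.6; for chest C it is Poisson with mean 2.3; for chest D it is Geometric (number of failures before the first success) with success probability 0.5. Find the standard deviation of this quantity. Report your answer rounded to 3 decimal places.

1.871

Per component, A: μ=3.96, E[X²]=17.8992; B: μ=4.2, E[X²]=19.32; C: μ=2.3, E[X²]=7.59; D: μ=1, E[X²]=3.
E[X] = 0.12·3.96 + 0.21·4.2 + 0.43·2.3 + 0.24·1 = 2.5862.
E[X²] = 0.12·17.8992 + 0.21·19.32 + 0.43·7.59 + 0.24·3 = 10.1888.
Var(X) = E[X²] − (E[X])² = 10.1888 − 6.68843 = 3.50037.
SD(X) = √3.50037 = 1.87093.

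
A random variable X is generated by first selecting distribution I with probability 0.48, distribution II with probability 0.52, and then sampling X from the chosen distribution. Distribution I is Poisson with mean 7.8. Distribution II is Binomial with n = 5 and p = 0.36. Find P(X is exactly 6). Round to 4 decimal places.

Conditional on each component, P(X = 6): I: 0.128156; II: 0.
By total probability, P(X = 6) = 0.48·0.128156 + 0.52·0 = 0.0615148.

0.0615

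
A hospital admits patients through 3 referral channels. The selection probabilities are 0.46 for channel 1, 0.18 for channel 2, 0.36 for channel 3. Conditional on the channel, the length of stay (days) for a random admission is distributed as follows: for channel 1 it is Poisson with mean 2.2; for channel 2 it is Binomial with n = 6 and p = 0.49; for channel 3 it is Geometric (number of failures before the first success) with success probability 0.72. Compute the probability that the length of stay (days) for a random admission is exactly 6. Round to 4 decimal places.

0.0106

Conditional on each channel, P(X = 6): 1: 0.0174484; 2: 0.0138413; 3: 0.000346961.
By total probability, P(X = 6) = 0.46·0.0174484 + 0.18·0.0138413 + 0.36·0.000346961 = 0.0106426.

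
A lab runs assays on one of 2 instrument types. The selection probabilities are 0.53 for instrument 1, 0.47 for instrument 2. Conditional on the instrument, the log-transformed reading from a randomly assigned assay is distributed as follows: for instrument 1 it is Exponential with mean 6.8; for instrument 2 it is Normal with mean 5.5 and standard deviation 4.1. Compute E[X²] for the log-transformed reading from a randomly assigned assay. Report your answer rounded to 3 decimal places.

For each component E[X²] = Var + (mean)², giving 1: 92.48; 2: 47.06.
Overall E[X²] = 0.53·92.48 + 0.47·47.06 = 71.1326.

71.133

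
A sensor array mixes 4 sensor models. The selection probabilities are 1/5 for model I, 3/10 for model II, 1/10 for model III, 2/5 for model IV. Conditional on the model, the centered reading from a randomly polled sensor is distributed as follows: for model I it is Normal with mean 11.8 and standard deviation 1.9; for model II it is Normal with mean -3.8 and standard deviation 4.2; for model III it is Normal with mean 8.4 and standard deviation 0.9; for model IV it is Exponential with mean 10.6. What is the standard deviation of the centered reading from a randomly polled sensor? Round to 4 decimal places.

Per component, I: μ=11.8, E[X²]=142.85; II: μ=-3.8, E[X²]=32.08; III: μ=8.4, E[X²]=71.37; IV: μ=10.6, E[X²]=224.72.
E[X] = 0.2·11.8 + 0.3·-3.8 + 0.1·8.4 + 0.4·10.6 = 6.3.
E[X²] = 0.2·142.85 + 0.3·32.08 + 0.1·71.37 + 0.4·224.72 = 135.219.
Var(X) = E[X²] − (E[X])² = 135.219 − 39.69 = 95.529.
SD(X) = √95.529 = 9.77389.

9.7739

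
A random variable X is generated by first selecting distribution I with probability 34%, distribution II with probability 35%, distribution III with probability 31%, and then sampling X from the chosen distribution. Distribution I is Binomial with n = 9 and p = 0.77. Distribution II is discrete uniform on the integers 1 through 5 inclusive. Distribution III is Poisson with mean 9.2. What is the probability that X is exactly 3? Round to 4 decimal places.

0.0760

Conditional on each component, P(X = 3): I: 0.00567699; II: 0.2; III: 0.013113.
By total probability, P(X = 3) = 0.34·0.00567699 + 0.35·0.2 + 0.31·0.013113 = 0.0759952.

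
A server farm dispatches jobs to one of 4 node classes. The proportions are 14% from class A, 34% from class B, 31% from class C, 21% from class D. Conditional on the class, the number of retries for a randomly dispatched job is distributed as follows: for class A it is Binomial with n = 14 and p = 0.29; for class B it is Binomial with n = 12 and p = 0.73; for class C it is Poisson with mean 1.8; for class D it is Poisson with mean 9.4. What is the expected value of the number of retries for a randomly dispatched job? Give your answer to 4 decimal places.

Component means — A: 4.06; B: 8.76; C: 1.8; D: 9.4.
E[X] = 0.14·4.06 + 0.34·8.76 + 0.31·1.8 + 0.21·9.4 = 6.0788.

6.0788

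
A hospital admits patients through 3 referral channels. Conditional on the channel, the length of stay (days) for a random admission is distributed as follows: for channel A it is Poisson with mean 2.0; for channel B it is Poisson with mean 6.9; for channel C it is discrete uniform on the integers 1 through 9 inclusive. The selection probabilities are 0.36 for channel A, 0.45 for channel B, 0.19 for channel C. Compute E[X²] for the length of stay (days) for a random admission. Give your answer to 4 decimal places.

For each component E[X²] = Var + (mean)², giving A: 6; B: 54.51; C: 31.6667.
Overall E[X²] = 0.36·6 + 0.45·54.51 + 0.19·31.6667 = 32.7062.

32.7062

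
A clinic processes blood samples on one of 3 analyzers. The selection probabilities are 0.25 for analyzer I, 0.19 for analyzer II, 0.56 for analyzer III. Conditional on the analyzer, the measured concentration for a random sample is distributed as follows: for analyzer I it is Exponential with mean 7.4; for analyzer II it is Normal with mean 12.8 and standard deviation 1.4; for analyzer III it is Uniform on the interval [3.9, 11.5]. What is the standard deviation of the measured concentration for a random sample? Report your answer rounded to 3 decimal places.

Per component, I: μ=7.4, E[X²]=109.52; II: μ=12.8, E[X²]=165.8; III: μ=7.7, E[X²]=64.1033.
E[X] = 0.25·7.4 + 0.19·12.8 + 0.56·7.7 = 8.594.
E[X²] = 0.25·109.52 + 0.19·165.8 + 0.56·64.1033 = 94.7799.
Var(X) = E[X²] − (E[X])² = 94.7799 − 73.8568 = 20.923.
SD(X) = √20.923 = 4.57417.

4.574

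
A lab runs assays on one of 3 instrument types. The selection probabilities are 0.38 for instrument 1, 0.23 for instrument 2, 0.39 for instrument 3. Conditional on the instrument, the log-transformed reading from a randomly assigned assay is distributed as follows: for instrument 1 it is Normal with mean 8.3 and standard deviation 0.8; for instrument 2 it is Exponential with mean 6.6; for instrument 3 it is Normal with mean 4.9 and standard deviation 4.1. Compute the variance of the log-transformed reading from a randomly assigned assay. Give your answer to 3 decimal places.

Per component, 1: μ=8.3, E[X²]=69.53; 2: μ=6.6, E[X²]=87.12; 3: μ=4.9, E[X²]=40.82.
E[X] = 0.38·8.3 + 0.23·6.6 + 0.39·4.9 = 6.583.
E[X²] = 0.38·69.53 + 0.23·87.12 + 0.39·40.82 = 62.3788.
Var(X) = E[X²] − (E[X])² = 62.3788 − 43.3359 = 19.0429.

19.043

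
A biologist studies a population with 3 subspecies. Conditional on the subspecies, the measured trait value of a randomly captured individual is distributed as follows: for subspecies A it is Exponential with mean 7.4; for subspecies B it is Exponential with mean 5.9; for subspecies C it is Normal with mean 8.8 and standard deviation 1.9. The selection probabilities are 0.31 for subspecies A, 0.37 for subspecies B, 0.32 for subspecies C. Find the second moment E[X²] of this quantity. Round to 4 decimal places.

For each component E[X²] = Var + (mean)², giving A: 109.52; B: 69.62; C: 81.05.
Overall E[X²] = 0.31·109.52 + 0.37·69.62 + 0.32·81.05 = 85.6466.

85.6466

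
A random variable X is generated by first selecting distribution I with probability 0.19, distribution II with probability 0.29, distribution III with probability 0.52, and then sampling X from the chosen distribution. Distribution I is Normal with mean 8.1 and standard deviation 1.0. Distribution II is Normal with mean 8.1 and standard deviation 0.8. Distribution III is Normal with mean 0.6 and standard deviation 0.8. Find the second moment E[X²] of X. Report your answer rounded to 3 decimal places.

32.388

For each component E[X²] = Var + (mean)², giving I: 66.61; II: 66.25; III: 1.
Overall E[X²] = 0.19·66.61 + 0.29·66.25 + 0.52·1 = 32.3884.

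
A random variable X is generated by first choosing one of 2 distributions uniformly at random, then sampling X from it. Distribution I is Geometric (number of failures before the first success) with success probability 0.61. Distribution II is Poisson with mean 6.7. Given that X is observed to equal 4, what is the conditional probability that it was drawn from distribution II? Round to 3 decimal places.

Likelihoods P(X=4 | ·): I: 0.014112; II: 0.103351.
Posterior ∝ prior × likelihood. Numerator for II: 0.5·0.103351 = 0.0516755.
Normalizing constant: 0.5·0.014112 + 0.5·0.103351 = 0.0587315.
P(II | observation) = 0.0516755 / 0.0587315 = 0.87986.

0.880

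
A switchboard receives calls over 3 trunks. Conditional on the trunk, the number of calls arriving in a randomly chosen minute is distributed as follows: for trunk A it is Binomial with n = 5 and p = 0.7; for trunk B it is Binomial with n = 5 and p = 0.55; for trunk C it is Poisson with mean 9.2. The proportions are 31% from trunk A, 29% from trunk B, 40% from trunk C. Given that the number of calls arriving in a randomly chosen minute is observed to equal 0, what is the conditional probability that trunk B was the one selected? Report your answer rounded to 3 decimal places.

0.871

Likelihoods P(X=0 | ·): A: 0.00243; B: 0.0184528; C: 0.000101039.
Posterior ∝ prior × likelihood. Numerator for B: 0.29·0.0184528 = 0.00535132.
Normalizing constant: 0.31·0.00243 + 0.29·0.0184528 + 0.4·0.000101039 = 0.00614503.
P(B | observation) = 0.00535132 / 0.00614503 = 0.870836.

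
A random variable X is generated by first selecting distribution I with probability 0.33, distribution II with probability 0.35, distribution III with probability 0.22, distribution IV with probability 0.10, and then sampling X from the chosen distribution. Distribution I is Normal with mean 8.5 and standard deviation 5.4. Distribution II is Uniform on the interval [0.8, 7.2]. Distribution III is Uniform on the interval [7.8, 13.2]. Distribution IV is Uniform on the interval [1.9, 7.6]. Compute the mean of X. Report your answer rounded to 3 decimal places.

6.990

Component means — I: 8.5; II: 4; III: 10.5; IV: 4.75.
E[X] = 0.33·8.5 + 0.35·4 + 0.22·10.5 + 0.1·4.75 = 6.99.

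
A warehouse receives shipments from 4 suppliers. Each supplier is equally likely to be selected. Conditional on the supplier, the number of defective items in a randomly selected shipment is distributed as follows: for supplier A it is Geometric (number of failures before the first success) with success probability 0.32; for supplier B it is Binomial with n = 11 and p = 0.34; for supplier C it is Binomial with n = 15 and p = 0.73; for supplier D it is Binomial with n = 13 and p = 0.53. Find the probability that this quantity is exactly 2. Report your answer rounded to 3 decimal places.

Conditional on each supplier, P(X = 2): A: 0.147968; B: 0.151083; C: 2.26759e-06; D: 0.00541655.
By total probability, P(X = 2) = 0.25·0.147968 + 0.25·0.151083 + 0.25·2.26759e-06 + 0.25·0.00541655 = 0.0761175.

0.076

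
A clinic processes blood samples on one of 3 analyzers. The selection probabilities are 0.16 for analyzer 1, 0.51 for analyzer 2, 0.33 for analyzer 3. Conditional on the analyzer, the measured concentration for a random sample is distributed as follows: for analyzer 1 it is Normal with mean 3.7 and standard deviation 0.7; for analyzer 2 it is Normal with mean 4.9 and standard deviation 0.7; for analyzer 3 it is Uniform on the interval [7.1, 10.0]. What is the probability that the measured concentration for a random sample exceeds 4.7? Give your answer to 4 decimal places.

0.6546

Conditional on each analyzer, P(X > 4.7): 1: 0.0765637; 2: 0.612452; 3: 1.
By total probability, P(X > 4.7) = 0.16·0.0765637 + 0.51·0.612452 + 0.33·1 = 0.6546.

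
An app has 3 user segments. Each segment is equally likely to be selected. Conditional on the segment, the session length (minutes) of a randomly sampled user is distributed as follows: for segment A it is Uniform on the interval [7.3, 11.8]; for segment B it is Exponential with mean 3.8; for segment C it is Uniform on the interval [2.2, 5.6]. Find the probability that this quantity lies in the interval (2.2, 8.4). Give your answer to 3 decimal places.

Conditional on each segment, P(2.2 < X < 8.4): A: 0.244444; B: 0.450845; C: 1.
By total probability, P(2.2 < X < 8.4) = 0.333333·0.244444 + 0.333333·0.450845 + 0.333333·1 = 0.565097.

0.565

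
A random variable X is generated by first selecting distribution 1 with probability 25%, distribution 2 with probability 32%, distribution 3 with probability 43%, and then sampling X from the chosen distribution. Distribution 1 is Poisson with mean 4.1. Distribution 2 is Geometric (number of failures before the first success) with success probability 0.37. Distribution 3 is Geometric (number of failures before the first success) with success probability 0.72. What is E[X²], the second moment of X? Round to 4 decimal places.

7.9251

For each component E[X²] = Var + (mean)², giving 1: 20.91; 2: 7.5011; 3: 0.691358.
Overall E[X²] = 0.25·20.91 + 0.32·7.5011 + 0.43·0.691358 = 7.92513.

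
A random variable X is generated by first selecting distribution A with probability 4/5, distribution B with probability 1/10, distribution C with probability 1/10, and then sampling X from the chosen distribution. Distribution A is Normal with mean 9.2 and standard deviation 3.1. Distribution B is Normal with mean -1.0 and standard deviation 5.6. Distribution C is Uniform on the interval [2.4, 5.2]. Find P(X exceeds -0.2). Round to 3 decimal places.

Conditional on each component, P(X > -0.2): A: 0.998786; B: 0.443202; C: 1.
By total probability, P(X > -0.2) = 0.8·0.998786 + 0.1·0.443202 + 0.1·1 = 0.943349.

0.943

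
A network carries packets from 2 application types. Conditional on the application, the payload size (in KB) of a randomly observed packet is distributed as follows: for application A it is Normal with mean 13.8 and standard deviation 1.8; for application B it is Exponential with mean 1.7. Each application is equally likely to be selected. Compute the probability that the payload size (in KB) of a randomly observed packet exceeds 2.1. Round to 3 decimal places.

Conditional on each application, P(X > 2.1): A: 1; B: 0.290749.
By total probability, P(X > 2.1) = 0.5·1 + 0.5·0.290749 = 0.645375.

0.645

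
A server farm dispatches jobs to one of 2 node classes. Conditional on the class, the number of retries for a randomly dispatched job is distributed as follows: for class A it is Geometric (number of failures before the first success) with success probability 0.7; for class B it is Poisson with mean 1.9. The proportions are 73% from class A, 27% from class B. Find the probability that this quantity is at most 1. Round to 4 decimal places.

0.7814

Conditional on each class, P(X ≤ 1): A: 0.91; B: 0.433749.
By total probability, P(X ≤ 1) = 0.73·0.91 + 0.27·0.433749 = 0.781412.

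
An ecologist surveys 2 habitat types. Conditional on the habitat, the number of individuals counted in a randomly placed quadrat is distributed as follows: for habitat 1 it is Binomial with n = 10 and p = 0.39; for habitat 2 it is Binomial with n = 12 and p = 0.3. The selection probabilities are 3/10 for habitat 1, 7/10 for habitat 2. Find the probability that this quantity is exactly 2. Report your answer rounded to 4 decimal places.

0.1568

Conditional on each habitat, P(X = 2): 1: 0.131214; 2: 0.16779.
By total probability, P(X = 2) = 0.3·0.131214 + 0.7·0.16779 = 0.156817.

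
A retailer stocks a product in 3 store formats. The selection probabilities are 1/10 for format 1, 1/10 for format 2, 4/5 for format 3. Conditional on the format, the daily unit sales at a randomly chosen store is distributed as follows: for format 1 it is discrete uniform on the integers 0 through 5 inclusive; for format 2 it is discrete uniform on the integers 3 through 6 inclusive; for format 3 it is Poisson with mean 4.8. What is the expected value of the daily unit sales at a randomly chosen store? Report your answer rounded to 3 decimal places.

4.540

Component means — 1: 2.5; 2: 4.5; 3: 4.8.
E[X] = 0.1·2.5 + 0.1·4.5 + 0.8·4.8 = 4.54.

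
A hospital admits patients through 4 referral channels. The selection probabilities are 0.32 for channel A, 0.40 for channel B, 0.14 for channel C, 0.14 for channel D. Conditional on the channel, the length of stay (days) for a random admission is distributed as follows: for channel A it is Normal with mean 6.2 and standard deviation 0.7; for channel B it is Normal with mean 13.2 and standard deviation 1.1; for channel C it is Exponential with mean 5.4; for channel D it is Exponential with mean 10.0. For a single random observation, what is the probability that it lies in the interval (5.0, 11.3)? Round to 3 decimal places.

Conditional on each channel, P(5.0 < X < 11.3): A: 0.956762; B: 0.0420593; C: 0.272798; D: 0.283497.
By total probability, P(5.0 < X < 11.3) = 0.32·0.956762 + 0.4·0.0420593 + 0.14·0.272798 + 0.14·0.283497 = 0.400869.

0.401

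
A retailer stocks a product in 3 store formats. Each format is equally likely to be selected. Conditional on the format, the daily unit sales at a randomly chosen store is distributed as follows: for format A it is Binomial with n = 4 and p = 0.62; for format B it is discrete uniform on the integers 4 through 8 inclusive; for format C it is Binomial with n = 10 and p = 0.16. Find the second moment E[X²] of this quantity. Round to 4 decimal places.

For each component E[X²] = Var + (mean)², giving A: 7.0928; B: 38; C: 3.904.
Overall E[X²] = 0.333333·7.0928 + 0.333333·38 + 0.333333·3.904 = 16.3323.

16.3323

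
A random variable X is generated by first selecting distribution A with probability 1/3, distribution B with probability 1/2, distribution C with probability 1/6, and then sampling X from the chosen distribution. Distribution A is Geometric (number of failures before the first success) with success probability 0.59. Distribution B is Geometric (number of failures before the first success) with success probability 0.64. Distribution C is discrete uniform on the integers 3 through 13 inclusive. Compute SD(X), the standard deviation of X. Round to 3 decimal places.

3.174

Per component, A: μ=0.694915, E[X²]=1.66073; B: μ=0.5625, E[X²]=1.19531; C: μ=8, E[X²]=74.
E[X] = 0.333333·0.694915 + 0.5·0.5625 + 0.166667·8 = 1.84622.
E[X²] = 0.333333·1.66073 + 0.5·1.19531 + 0.166667·74 = 13.4846.
Var(X) = E[X²] − (E[X])² = 13.4846 − 3.40853 = 10.076.
SD(X) = √10.076 = 3.17428.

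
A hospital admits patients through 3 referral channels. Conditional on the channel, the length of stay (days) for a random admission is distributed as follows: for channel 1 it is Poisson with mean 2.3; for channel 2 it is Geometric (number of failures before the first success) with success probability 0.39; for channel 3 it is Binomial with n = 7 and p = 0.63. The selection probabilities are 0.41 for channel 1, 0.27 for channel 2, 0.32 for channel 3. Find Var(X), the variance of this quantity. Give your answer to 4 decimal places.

3.8918

Per component, 1: μ=2.3, E[X²]=7.59; 2: μ=1.5641, E[X²]=6.45694; 3: μ=4.41, E[X²]=21.0798.
E[X] = 0.41·2.3 + 0.27·1.5641 + 0.32·4.41 = 2.77651.
E[X²] = 0.41·7.59 + 0.27·6.45694 + 0.32·21.0798 = 11.6008.
Var(X) = E[X²] − (E[X])² = 11.6008 − 7.70899 = 3.89181.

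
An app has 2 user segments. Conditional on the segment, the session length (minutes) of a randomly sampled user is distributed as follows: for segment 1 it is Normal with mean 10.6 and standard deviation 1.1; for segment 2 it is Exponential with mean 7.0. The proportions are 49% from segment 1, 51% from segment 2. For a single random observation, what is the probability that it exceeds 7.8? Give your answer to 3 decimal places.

0.655

Conditional on each segment, P(X > 7.8): 1: 0.994543; 2: 0.32815.
By total probability, P(X > 7.8) = 0.49·0.994543 + 0.51·0.32815 = 0.654682.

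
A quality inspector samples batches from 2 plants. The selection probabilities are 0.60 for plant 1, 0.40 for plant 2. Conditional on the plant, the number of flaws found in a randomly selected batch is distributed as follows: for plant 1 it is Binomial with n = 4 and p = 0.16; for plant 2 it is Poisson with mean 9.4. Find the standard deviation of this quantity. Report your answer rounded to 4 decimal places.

4.7434

Per component, 1: μ=0.64, E[X²]=0.9472; 2: μ=9.4, E[X²]=97.76.
E[X] = 0.6·0.64 + 0.4·9.4 = 4.144.
E[X²] = 0.6·0.9472 + 0.4·97.76 = 39.6723.
Var(X) = E[X²] − (E[X])² = 39.6723 − 17.1727 = 22.4996.
SD(X) = √22.4996 = 4.74337.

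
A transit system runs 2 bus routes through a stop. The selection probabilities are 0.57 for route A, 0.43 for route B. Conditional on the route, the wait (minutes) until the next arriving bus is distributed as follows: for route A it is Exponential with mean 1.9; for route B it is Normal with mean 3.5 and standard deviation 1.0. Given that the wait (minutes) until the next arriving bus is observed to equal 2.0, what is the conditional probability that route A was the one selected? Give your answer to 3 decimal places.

0.653

Likelihoods f(2.0 | ·): A: 0.183694; B: 0.129518.
Posterior ∝ prior × likelihood. Numerator for A: 0.57·0.183694 = 0.104705.
Normalizing constant: 0.57·0.183694 + 0.43·0.129518 = 0.160398.
P(A | observation) = 0.104705 / 0.160398 = 0.652785.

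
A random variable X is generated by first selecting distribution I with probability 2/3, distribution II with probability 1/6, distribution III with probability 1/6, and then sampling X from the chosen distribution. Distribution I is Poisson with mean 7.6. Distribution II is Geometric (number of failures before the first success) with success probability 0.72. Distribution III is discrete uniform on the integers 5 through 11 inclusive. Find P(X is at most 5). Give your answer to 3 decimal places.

0.344

Conditional on each component, P(X ≤ 5): I: 0.230681; II: 0.999518; III: 0.142857.
By total probability, P(X ≤ 5) = 0.666667·0.230681 + 0.166667·0.999518 + 0.166667·0.142857 = 0.344183.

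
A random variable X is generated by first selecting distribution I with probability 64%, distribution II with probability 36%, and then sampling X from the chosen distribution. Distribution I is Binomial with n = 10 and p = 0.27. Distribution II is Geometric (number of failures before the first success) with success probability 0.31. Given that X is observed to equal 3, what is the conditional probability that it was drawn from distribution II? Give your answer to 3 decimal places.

Likelihoods P(X=3 | ·): I: 0.260935; II: 0.101838.
Posterior ∝ prior × likelihood. Numerator for II: 0.36·0.101838 = 0.0366616.
Normalizing constant: 0.64·0.260935 + 0.36·0.101838 = 0.20366.
P(II | observation) = 0.0366616 / 0.20366 = 0.180014.

0.180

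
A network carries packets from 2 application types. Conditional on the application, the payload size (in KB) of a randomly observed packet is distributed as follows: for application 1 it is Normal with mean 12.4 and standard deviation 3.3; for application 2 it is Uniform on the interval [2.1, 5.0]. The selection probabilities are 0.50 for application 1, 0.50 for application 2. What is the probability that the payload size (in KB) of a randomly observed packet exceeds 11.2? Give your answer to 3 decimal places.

0.321

Conditional on each application, P(X > 11.2): 1: 0.641935; 2: 0.
By total probability, P(X > 11.2) = 0.5·0.641935 + 0.5·0 = 0.320968.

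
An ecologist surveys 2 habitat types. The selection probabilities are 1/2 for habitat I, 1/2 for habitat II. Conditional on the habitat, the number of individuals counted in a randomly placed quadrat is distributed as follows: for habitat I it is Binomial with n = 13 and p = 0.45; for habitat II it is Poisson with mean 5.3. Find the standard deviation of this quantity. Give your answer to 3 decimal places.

2.082

Per component, I: μ=5.85, E[X²]=37.44; II: μ=5.3, E[X²]=33.39.
E[X] = 0.5·5.85 + 0.5·5.3 = 5.575.
E[X²] = 0.5·37.44 + 0.5·33.39 = 35.415.
Var(X) = E[X²] − (E[X])² = 35.415 − 31.0806 = 4.33438.
SD(X) = √4.33438 = 2.08192.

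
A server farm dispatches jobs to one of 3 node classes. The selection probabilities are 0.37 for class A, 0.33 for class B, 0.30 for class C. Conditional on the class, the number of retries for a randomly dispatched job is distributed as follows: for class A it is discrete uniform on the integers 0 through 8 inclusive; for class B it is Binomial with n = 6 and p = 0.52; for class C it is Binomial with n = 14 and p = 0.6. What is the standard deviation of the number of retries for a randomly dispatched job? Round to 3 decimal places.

Per component, A: μ=4, E[X²]=22.6667; B: μ=3.12, E[X²]=11.232; C: μ=8.4, E[X²]=73.92.
E[X] = 0.37·4 + 0.33·3.12 + 0.3·8.4 = 5.0296.
E[X²] = 0.37·22.6667 + 0.33·11.232 + 0.3·73.92 = 34.2692.
Var(X) = E[X²] − (E[X])² = 34.2692 − 25.2969 = 8.97235.
SD(X) = √8.97235 = 2.99539.

2.995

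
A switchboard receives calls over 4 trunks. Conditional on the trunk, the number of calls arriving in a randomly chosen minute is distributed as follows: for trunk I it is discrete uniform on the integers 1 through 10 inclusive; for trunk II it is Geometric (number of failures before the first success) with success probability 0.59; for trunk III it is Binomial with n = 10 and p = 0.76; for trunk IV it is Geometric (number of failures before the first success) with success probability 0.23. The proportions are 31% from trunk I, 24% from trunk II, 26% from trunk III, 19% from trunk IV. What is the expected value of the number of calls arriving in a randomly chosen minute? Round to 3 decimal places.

Component means — I: 5.5; II: 0.694915; III: 7.6; IV: 3.34783.
E[X] = 0.31·5.5 + 0.24·0.694915 + 0.26·7.6 + 0.19·3.34783 = 4.48387.

4.484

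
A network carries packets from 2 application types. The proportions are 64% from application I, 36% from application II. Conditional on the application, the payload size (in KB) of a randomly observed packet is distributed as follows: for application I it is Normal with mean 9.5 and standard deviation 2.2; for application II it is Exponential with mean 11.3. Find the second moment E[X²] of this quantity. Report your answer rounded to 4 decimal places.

152.7944

For each component E[X²] = Var + (mean)², giving I: 95.09; II: 255.38.
Overall E[X²] = 0.64·95.09 + 0.36·255.38 = 152.794.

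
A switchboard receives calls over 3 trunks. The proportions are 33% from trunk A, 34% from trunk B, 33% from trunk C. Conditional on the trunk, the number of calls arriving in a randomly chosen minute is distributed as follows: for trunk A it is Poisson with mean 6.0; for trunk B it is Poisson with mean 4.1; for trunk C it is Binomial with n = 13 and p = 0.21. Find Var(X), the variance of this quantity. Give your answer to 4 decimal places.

Per component, A: μ=6, E[X²]=42; B: μ=4.1, E[X²]=20.91; C: μ=2.73, E[X²]=9.6096.
E[X] = 0.33·6 + 0.34·4.1 + 0.33·2.73 = 4.2749.
E[X²] = 0.33·42 + 0.34·20.91 + 0.33·9.6096 = 24.1406.
Var(X) = E[X²] − (E[X])² = 24.1406 − 18.2748 = 5.8658.

5.8658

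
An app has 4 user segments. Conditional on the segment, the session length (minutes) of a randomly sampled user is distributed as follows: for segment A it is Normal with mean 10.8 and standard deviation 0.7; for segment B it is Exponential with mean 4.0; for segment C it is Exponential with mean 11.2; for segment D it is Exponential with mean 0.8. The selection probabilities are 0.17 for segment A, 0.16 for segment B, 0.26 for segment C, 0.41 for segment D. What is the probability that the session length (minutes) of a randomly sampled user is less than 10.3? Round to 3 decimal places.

Conditional on each segment, P(X < 10.3): A: 0.237525; B: 0.923846; C: 0.601339; D: 0.999997.
By total probability, P(X < 10.3) = 0.17·0.237525 + 0.16·0.923846 + 0.26·0.601339 + 0.41·0.999997 = 0.754542.

0.755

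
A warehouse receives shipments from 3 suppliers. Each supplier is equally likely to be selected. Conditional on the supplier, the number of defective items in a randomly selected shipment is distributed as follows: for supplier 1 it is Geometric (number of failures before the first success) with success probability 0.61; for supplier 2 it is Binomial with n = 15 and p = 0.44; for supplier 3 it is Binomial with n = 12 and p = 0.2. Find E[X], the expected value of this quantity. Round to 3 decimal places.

3.213

Component means — 1: 0.639344; 2: 6.6; 3: 2.4.
E[X] = 0.333333·0.639344 + 0.333333·6.6 + 0.333333·2.4 = 3.21311.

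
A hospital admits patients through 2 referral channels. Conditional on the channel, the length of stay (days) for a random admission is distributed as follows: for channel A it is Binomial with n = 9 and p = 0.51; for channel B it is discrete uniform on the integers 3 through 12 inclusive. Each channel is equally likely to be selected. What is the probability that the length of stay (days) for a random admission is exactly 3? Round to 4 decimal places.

0.1271

Conditional on each channel, P(X = 3): A: 0.154229; B: 0.1.
By total probability, P(X = 3) = 0.5·0.154229 + 0.5·0.1 = 0.127115.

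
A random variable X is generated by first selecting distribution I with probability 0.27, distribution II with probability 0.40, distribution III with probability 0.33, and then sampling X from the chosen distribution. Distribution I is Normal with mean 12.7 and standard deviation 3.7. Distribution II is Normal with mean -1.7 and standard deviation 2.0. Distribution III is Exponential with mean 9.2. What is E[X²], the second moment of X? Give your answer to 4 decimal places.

105.8630

For each component E[X²] = Var + (mean)², giving I: 174.98; II: 6.89; III: 169.28.
Overall E[X²] = 0.27·174.98 + 0.4·6.89 + 0.33·169.28 = 105.863.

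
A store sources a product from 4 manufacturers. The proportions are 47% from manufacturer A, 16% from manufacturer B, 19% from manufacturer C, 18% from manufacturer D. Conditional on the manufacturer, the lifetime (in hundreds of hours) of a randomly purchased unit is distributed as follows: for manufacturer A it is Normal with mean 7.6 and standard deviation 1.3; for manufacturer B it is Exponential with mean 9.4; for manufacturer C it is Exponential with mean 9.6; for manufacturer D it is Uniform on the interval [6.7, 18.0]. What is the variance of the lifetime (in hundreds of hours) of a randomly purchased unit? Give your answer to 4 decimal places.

Per component, A: μ=7.6, E[X²]=59.45; B: μ=9.4, E[X²]=176.72; C: μ=9.6, E[X²]=184.32; D: μ=12.35, E[X²]=163.163.
E[X] = 0.47·7.6 + 0.16·9.4 + 0.19·9.6 + 0.18·12.35 = 9.123.
E[X²] = 0.47·59.45 + 0.16·176.72 + 0.19·184.32 + 0.18·163.163 = 120.607.
Var(X) = E[X²] − (E[X])² = 120.607 − 83.2291 = 37.3778.

37.3778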